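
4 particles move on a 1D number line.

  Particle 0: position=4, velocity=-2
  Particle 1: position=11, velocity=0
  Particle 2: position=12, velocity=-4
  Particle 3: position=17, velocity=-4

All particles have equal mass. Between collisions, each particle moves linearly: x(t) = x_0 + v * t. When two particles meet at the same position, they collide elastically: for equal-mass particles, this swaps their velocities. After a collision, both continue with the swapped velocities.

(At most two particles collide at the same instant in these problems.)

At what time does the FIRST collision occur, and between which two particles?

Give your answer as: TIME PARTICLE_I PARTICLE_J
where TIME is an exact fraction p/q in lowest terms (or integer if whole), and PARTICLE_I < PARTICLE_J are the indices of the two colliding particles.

Answer: 1/4 1 2

Derivation:
Pair (0,1): pos 4,11 vel -2,0 -> not approaching (rel speed -2 <= 0)
Pair (1,2): pos 11,12 vel 0,-4 -> gap=1, closing at 4/unit, collide at t=1/4
Pair (2,3): pos 12,17 vel -4,-4 -> not approaching (rel speed 0 <= 0)
Earliest collision: t=1/4 between 1 and 2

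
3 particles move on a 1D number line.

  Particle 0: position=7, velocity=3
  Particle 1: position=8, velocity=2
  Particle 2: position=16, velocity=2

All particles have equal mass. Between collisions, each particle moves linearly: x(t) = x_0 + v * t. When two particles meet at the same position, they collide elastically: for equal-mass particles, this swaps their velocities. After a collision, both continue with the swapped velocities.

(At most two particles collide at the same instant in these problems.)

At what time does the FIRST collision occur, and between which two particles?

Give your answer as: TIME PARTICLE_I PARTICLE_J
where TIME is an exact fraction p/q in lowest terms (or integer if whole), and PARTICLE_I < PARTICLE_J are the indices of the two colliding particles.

Pair (0,1): pos 7,8 vel 3,2 -> gap=1, closing at 1/unit, collide at t=1
Pair (1,2): pos 8,16 vel 2,2 -> not approaching (rel speed 0 <= 0)
Earliest collision: t=1 between 0 and 1

Answer: 1 0 1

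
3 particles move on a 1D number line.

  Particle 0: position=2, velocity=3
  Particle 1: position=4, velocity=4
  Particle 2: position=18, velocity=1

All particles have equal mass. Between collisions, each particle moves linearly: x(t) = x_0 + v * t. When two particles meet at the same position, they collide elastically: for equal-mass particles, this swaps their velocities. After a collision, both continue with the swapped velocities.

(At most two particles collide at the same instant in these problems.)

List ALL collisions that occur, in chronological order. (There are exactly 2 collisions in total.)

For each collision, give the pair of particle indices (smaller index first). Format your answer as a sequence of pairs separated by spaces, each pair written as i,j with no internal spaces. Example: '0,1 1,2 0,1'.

Collision at t=14/3: particles 1 and 2 swap velocities; positions: p0=16 p1=68/3 p2=68/3; velocities now: v0=3 v1=1 v2=4
Collision at t=8: particles 0 and 1 swap velocities; positions: p0=26 p1=26 p2=36; velocities now: v0=1 v1=3 v2=4

Answer: 1,2 0,1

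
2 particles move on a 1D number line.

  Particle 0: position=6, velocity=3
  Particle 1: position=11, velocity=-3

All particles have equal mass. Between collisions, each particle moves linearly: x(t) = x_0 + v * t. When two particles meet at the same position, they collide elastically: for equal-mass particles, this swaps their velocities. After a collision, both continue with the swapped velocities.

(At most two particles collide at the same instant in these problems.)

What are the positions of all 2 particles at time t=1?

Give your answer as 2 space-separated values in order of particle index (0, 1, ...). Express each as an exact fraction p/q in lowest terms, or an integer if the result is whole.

Answer: 8 9

Derivation:
Collision at t=5/6: particles 0 and 1 swap velocities; positions: p0=17/2 p1=17/2; velocities now: v0=-3 v1=3
Advance to t=1 (no further collisions before then); velocities: v0=-3 v1=3; positions = 8 9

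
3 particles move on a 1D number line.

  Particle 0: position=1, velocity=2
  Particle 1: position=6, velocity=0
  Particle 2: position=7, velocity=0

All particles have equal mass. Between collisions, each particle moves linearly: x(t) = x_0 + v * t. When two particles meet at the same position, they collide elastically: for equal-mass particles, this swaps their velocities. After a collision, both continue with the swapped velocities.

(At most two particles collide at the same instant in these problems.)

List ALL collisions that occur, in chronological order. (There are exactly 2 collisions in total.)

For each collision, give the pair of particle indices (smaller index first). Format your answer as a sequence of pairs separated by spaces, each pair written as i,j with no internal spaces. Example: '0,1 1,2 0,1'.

Answer: 0,1 1,2

Derivation:
Collision at t=5/2: particles 0 and 1 swap velocities; positions: p0=6 p1=6 p2=7; velocities now: v0=0 v1=2 v2=0
Collision at t=3: particles 1 and 2 swap velocities; positions: p0=6 p1=7 p2=7; velocities now: v0=0 v1=0 v2=2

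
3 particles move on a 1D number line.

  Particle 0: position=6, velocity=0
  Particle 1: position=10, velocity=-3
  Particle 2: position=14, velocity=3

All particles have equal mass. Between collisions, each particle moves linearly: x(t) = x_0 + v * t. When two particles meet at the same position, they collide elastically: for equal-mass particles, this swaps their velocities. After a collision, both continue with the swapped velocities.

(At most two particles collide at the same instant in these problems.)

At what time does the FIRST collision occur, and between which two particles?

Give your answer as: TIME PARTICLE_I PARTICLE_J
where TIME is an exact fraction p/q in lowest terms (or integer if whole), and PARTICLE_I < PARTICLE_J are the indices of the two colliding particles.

Pair (0,1): pos 6,10 vel 0,-3 -> gap=4, closing at 3/unit, collide at t=4/3
Pair (1,2): pos 10,14 vel -3,3 -> not approaching (rel speed -6 <= 0)
Earliest collision: t=4/3 between 0 and 1

Answer: 4/3 0 1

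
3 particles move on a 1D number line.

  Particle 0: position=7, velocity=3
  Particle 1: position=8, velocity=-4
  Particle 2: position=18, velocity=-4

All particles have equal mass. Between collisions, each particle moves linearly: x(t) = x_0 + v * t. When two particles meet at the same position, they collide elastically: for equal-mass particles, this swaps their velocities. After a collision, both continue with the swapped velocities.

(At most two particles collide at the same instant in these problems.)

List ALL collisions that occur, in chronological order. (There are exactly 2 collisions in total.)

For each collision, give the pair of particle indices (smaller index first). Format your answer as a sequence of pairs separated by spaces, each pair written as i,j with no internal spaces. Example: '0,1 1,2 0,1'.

Answer: 0,1 1,2

Derivation:
Collision at t=1/7: particles 0 and 1 swap velocities; positions: p0=52/7 p1=52/7 p2=122/7; velocities now: v0=-4 v1=3 v2=-4
Collision at t=11/7: particles 1 and 2 swap velocities; positions: p0=12/7 p1=82/7 p2=82/7; velocities now: v0=-4 v1=-4 v2=3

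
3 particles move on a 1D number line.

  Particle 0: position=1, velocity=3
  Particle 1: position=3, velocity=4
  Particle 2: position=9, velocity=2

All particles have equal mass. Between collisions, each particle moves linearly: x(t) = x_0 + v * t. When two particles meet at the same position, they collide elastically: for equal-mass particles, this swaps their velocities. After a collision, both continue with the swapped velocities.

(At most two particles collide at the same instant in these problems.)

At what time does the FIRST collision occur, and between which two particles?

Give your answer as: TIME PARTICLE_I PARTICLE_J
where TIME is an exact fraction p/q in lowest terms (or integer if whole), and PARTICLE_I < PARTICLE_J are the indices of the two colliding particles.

Answer: 3 1 2

Derivation:
Pair (0,1): pos 1,3 vel 3,4 -> not approaching (rel speed -1 <= 0)
Pair (1,2): pos 3,9 vel 4,2 -> gap=6, closing at 2/unit, collide at t=3
Earliest collision: t=3 between 1 and 2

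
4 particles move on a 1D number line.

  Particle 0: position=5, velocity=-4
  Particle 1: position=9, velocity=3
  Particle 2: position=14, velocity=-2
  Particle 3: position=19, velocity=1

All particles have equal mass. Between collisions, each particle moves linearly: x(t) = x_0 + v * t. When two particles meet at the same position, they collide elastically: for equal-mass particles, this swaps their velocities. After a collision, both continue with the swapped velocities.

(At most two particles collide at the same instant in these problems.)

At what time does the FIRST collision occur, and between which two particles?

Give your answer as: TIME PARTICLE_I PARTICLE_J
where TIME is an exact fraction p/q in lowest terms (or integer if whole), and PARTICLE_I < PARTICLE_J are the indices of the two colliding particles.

Answer: 1 1 2

Derivation:
Pair (0,1): pos 5,9 vel -4,3 -> not approaching (rel speed -7 <= 0)
Pair (1,2): pos 9,14 vel 3,-2 -> gap=5, closing at 5/unit, collide at t=1
Pair (2,3): pos 14,19 vel -2,1 -> not approaching (rel speed -3 <= 0)
Earliest collision: t=1 between 1 and 2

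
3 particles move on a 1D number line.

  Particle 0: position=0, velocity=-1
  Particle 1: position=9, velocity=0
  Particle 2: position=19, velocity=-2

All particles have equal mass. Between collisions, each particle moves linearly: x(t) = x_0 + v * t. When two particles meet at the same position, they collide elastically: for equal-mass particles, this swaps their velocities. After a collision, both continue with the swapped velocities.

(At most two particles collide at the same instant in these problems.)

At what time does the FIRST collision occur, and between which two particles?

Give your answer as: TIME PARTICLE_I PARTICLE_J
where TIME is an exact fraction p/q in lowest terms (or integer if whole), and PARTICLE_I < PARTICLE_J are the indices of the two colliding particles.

Pair (0,1): pos 0,9 vel -1,0 -> not approaching (rel speed -1 <= 0)
Pair (1,2): pos 9,19 vel 0,-2 -> gap=10, closing at 2/unit, collide at t=5
Earliest collision: t=5 between 1 and 2

Answer: 5 1 2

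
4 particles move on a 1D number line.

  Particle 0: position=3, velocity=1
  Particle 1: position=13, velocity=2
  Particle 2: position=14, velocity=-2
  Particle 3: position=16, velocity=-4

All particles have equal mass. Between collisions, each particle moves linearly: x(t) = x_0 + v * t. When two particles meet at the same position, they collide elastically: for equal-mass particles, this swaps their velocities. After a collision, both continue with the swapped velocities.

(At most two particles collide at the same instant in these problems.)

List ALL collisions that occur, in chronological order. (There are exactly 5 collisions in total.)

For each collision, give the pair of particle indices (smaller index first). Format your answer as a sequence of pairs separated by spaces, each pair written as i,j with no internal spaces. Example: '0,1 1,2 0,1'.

Collision at t=1/4: particles 1 and 2 swap velocities; positions: p0=13/4 p1=27/2 p2=27/2 p3=15; velocities now: v0=1 v1=-2 v2=2 v3=-4
Collision at t=1/2: particles 2 and 3 swap velocities; positions: p0=7/2 p1=13 p2=14 p3=14; velocities now: v0=1 v1=-2 v2=-4 v3=2
Collision at t=1: particles 1 and 2 swap velocities; positions: p0=4 p1=12 p2=12 p3=15; velocities now: v0=1 v1=-4 v2=-2 v3=2
Collision at t=13/5: particles 0 and 1 swap velocities; positions: p0=28/5 p1=28/5 p2=44/5 p3=91/5; velocities now: v0=-4 v1=1 v2=-2 v3=2
Collision at t=11/3: particles 1 and 2 swap velocities; positions: p0=4/3 p1=20/3 p2=20/3 p3=61/3; velocities now: v0=-4 v1=-2 v2=1 v3=2

Answer: 1,2 2,3 1,2 0,1 1,2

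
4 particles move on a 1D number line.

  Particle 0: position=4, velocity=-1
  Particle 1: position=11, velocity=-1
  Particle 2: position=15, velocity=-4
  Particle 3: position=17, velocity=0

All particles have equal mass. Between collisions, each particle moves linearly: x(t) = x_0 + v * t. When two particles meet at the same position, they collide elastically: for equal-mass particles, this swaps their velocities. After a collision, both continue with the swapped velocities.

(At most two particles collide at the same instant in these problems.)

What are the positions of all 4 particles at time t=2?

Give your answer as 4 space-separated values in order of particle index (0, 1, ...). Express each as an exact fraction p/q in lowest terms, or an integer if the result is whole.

Answer: 2 7 9 17

Derivation:
Collision at t=4/3: particles 1 and 2 swap velocities; positions: p0=8/3 p1=29/3 p2=29/3 p3=17; velocities now: v0=-1 v1=-4 v2=-1 v3=0
Advance to t=2 (no further collisions before then); velocities: v0=-1 v1=-4 v2=-1 v3=0; positions = 2 7 9 17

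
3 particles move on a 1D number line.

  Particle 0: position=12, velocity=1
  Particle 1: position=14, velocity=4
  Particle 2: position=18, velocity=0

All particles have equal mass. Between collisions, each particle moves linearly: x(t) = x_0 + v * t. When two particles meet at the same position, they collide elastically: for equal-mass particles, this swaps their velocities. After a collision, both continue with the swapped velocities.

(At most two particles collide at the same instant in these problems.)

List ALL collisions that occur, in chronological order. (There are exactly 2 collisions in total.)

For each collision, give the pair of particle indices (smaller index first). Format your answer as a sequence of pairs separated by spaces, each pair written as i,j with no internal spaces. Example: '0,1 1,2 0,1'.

Collision at t=1: particles 1 and 2 swap velocities; positions: p0=13 p1=18 p2=18; velocities now: v0=1 v1=0 v2=4
Collision at t=6: particles 0 and 1 swap velocities; positions: p0=18 p1=18 p2=38; velocities now: v0=0 v1=1 v2=4

Answer: 1,2 0,1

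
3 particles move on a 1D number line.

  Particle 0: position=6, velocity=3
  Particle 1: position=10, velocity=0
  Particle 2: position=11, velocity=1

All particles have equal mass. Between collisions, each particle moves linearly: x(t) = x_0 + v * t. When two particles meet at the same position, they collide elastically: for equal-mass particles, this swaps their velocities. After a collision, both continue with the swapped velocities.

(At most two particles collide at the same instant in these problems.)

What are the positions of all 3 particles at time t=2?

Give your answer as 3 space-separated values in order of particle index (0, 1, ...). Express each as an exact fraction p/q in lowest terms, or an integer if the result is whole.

Answer: 10 12 13

Derivation:
Collision at t=4/3: particles 0 and 1 swap velocities; positions: p0=10 p1=10 p2=37/3; velocities now: v0=0 v1=3 v2=1
Advance to t=2 (no further collisions before then); velocities: v0=0 v1=3 v2=1; positions = 10 12 13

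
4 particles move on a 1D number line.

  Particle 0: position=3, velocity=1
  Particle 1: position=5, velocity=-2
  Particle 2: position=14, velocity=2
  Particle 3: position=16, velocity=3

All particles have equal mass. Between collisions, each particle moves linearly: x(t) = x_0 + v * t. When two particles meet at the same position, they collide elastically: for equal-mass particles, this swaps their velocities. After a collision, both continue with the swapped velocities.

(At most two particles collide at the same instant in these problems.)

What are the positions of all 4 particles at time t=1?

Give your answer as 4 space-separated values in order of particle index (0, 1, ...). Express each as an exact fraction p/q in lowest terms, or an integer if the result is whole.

Collision at t=2/3: particles 0 and 1 swap velocities; positions: p0=11/3 p1=11/3 p2=46/3 p3=18; velocities now: v0=-2 v1=1 v2=2 v3=3
Advance to t=1 (no further collisions before then); velocities: v0=-2 v1=1 v2=2 v3=3; positions = 3 4 16 19

Answer: 3 4 16 19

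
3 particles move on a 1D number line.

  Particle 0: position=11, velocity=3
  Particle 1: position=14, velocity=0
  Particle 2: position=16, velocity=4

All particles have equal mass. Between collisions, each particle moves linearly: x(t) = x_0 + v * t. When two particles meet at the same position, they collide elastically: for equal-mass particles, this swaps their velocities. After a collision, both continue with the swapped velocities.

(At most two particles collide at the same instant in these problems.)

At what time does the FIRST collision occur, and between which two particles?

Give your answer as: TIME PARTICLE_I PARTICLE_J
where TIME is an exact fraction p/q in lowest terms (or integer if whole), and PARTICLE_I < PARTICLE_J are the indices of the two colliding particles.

Pair (0,1): pos 11,14 vel 3,0 -> gap=3, closing at 3/unit, collide at t=1
Pair (1,2): pos 14,16 vel 0,4 -> not approaching (rel speed -4 <= 0)
Earliest collision: t=1 between 0 and 1

Answer: 1 0 1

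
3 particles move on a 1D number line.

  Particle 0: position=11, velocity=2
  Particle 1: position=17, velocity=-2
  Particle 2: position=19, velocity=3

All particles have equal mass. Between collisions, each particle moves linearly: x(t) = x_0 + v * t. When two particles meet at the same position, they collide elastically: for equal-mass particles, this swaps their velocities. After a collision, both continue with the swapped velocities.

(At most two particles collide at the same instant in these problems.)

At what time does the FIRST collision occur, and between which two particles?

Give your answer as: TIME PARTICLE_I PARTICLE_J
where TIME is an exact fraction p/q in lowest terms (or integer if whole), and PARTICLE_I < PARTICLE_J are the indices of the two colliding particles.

Pair (0,1): pos 11,17 vel 2,-2 -> gap=6, closing at 4/unit, collide at t=3/2
Pair (1,2): pos 17,19 vel -2,3 -> not approaching (rel speed -5 <= 0)
Earliest collision: t=3/2 between 0 and 1

Answer: 3/2 0 1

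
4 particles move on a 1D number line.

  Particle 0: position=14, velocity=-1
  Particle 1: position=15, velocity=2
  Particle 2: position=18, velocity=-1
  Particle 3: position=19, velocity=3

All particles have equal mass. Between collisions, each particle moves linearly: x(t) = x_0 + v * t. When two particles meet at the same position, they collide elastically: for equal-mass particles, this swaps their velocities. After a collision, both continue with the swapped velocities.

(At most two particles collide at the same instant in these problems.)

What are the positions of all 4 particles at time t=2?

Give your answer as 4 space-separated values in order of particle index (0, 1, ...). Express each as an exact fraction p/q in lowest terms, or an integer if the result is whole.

Collision at t=1: particles 1 and 2 swap velocities; positions: p0=13 p1=17 p2=17 p3=22; velocities now: v0=-1 v1=-1 v2=2 v3=3
Advance to t=2 (no further collisions before then); velocities: v0=-1 v1=-1 v2=2 v3=3; positions = 12 16 19 25

Answer: 12 16 19 25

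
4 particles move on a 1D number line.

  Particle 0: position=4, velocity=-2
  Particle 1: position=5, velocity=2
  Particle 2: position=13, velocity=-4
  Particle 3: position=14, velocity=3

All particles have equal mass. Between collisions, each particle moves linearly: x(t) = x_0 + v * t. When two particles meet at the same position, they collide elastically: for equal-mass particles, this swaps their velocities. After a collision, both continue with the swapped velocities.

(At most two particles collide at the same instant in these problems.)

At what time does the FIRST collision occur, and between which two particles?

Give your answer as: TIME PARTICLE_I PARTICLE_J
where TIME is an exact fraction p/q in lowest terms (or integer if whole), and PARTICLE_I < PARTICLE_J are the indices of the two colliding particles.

Answer: 4/3 1 2

Derivation:
Pair (0,1): pos 4,5 vel -2,2 -> not approaching (rel speed -4 <= 0)
Pair (1,2): pos 5,13 vel 2,-4 -> gap=8, closing at 6/unit, collide at t=4/3
Pair (2,3): pos 13,14 vel -4,3 -> not approaching (rel speed -7 <= 0)
Earliest collision: t=4/3 between 1 and 2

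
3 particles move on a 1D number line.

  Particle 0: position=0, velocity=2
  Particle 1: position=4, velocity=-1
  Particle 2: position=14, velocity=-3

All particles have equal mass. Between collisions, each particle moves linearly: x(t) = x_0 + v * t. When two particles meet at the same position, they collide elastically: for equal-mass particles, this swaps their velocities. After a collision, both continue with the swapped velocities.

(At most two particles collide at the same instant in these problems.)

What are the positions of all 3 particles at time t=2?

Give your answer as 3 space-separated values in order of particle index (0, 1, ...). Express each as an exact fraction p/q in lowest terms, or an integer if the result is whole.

Collision at t=4/3: particles 0 and 1 swap velocities; positions: p0=8/3 p1=8/3 p2=10; velocities now: v0=-1 v1=2 v2=-3
Advance to t=2 (no further collisions before then); velocities: v0=-1 v1=2 v2=-3; positions = 2 4 8

Answer: 2 4 8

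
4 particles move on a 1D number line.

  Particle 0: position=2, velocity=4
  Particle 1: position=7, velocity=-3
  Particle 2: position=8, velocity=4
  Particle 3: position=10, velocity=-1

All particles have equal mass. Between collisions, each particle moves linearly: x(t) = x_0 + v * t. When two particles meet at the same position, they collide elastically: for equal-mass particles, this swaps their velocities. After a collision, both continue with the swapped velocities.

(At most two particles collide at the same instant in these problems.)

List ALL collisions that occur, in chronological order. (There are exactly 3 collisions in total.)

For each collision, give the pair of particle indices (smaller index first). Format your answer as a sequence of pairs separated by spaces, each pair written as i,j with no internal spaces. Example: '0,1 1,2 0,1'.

Answer: 2,3 0,1 1,2

Derivation:
Collision at t=2/5: particles 2 and 3 swap velocities; positions: p0=18/5 p1=29/5 p2=48/5 p3=48/5; velocities now: v0=4 v1=-3 v2=-1 v3=4
Collision at t=5/7: particles 0 and 1 swap velocities; positions: p0=34/7 p1=34/7 p2=65/7 p3=76/7; velocities now: v0=-3 v1=4 v2=-1 v3=4
Collision at t=8/5: particles 1 and 2 swap velocities; positions: p0=11/5 p1=42/5 p2=42/5 p3=72/5; velocities now: v0=-3 v1=-1 v2=4 v3=4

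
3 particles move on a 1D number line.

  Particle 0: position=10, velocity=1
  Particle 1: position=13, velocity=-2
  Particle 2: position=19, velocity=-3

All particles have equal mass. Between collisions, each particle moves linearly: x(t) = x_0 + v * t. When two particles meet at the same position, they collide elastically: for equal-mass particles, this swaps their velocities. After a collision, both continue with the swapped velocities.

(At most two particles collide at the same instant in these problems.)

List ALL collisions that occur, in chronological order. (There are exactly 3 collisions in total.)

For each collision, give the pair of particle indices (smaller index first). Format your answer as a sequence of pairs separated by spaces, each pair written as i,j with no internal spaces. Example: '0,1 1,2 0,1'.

Answer: 0,1 1,2 0,1

Derivation:
Collision at t=1: particles 0 and 1 swap velocities; positions: p0=11 p1=11 p2=16; velocities now: v0=-2 v1=1 v2=-3
Collision at t=9/4: particles 1 and 2 swap velocities; positions: p0=17/2 p1=49/4 p2=49/4; velocities now: v0=-2 v1=-3 v2=1
Collision at t=6: particles 0 and 1 swap velocities; positions: p0=1 p1=1 p2=16; velocities now: v0=-3 v1=-2 v2=1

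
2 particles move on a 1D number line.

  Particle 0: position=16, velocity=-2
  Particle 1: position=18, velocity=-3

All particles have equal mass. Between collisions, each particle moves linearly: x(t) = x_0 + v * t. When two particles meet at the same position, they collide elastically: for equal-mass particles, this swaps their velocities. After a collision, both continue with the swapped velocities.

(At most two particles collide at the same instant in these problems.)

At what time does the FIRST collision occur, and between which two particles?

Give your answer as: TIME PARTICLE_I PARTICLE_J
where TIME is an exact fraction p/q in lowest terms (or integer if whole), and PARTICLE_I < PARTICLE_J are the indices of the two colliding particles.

Answer: 2 0 1

Derivation:
Pair (0,1): pos 16,18 vel -2,-3 -> gap=2, closing at 1/unit, collide at t=2
Earliest collision: t=2 between 0 and 1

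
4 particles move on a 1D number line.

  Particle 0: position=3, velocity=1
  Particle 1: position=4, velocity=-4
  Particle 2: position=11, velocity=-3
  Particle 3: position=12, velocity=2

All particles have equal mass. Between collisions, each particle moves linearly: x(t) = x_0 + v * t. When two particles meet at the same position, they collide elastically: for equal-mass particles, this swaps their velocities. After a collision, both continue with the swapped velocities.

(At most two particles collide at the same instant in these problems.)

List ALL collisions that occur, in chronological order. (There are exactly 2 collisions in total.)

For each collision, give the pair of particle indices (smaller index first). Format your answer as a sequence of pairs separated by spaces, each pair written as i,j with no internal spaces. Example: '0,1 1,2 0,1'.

Answer: 0,1 1,2

Derivation:
Collision at t=1/5: particles 0 and 1 swap velocities; positions: p0=16/5 p1=16/5 p2=52/5 p3=62/5; velocities now: v0=-4 v1=1 v2=-3 v3=2
Collision at t=2: particles 1 and 2 swap velocities; positions: p0=-4 p1=5 p2=5 p3=16; velocities now: v0=-4 v1=-3 v2=1 v3=2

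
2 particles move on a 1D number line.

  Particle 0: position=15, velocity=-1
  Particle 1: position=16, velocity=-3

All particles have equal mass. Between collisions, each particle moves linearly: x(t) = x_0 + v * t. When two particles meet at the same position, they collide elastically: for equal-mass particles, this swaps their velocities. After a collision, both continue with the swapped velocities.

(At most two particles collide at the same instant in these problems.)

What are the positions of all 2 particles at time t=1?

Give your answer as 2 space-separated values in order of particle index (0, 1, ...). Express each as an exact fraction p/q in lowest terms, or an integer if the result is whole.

Answer: 13 14

Derivation:
Collision at t=1/2: particles 0 and 1 swap velocities; positions: p0=29/2 p1=29/2; velocities now: v0=-3 v1=-1
Advance to t=1 (no further collisions before then); velocities: v0=-3 v1=-1; positions = 13 14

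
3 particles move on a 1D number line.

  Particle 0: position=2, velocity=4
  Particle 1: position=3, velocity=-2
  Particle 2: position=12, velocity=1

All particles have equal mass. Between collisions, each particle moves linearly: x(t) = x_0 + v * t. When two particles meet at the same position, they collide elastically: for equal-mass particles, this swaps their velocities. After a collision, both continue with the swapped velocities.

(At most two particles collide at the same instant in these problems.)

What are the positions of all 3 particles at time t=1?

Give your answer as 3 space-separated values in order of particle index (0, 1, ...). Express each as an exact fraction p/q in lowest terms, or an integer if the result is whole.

Answer: 1 6 13

Derivation:
Collision at t=1/6: particles 0 and 1 swap velocities; positions: p0=8/3 p1=8/3 p2=73/6; velocities now: v0=-2 v1=4 v2=1
Advance to t=1 (no further collisions before then); velocities: v0=-2 v1=4 v2=1; positions = 1 6 13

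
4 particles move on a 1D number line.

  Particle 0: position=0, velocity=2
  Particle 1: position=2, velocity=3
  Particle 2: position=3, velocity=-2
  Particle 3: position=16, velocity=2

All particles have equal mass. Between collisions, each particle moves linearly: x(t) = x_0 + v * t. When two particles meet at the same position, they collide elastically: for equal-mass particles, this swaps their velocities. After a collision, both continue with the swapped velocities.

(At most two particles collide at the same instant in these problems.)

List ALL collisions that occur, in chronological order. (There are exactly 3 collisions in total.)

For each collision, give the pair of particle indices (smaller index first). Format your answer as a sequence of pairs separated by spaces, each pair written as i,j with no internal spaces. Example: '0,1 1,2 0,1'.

Collision at t=1/5: particles 1 and 2 swap velocities; positions: p0=2/5 p1=13/5 p2=13/5 p3=82/5; velocities now: v0=2 v1=-2 v2=3 v3=2
Collision at t=3/4: particles 0 and 1 swap velocities; positions: p0=3/2 p1=3/2 p2=17/4 p3=35/2; velocities now: v0=-2 v1=2 v2=3 v3=2
Collision at t=14: particles 2 and 3 swap velocities; positions: p0=-25 p1=28 p2=44 p3=44; velocities now: v0=-2 v1=2 v2=2 v3=3

Answer: 1,2 0,1 2,3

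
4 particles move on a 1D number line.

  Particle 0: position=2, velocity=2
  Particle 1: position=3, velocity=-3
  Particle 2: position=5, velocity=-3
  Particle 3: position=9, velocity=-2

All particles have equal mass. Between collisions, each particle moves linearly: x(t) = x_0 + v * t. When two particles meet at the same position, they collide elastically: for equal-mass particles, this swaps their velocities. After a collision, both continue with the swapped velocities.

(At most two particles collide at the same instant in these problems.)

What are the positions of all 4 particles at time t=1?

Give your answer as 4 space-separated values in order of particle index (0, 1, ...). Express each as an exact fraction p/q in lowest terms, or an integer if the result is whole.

Collision at t=1/5: particles 0 and 1 swap velocities; positions: p0=12/5 p1=12/5 p2=22/5 p3=43/5; velocities now: v0=-3 v1=2 v2=-3 v3=-2
Collision at t=3/5: particles 1 and 2 swap velocities; positions: p0=6/5 p1=16/5 p2=16/5 p3=39/5; velocities now: v0=-3 v1=-3 v2=2 v3=-2
Advance to t=1 (no further collisions before then); velocities: v0=-3 v1=-3 v2=2 v3=-2; positions = 0 2 4 7

Answer: 0 2 4 7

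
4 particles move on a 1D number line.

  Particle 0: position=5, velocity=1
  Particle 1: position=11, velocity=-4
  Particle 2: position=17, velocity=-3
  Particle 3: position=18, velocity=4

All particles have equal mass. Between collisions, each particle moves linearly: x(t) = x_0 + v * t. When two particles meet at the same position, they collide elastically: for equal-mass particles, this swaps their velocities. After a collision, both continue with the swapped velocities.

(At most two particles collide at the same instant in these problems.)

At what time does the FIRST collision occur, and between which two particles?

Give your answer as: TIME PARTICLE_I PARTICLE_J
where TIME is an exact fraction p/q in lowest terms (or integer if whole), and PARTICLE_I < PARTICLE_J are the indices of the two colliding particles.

Pair (0,1): pos 5,11 vel 1,-4 -> gap=6, closing at 5/unit, collide at t=6/5
Pair (1,2): pos 11,17 vel -4,-3 -> not approaching (rel speed -1 <= 0)
Pair (2,3): pos 17,18 vel -3,4 -> not approaching (rel speed -7 <= 0)
Earliest collision: t=6/5 between 0 and 1

Answer: 6/5 0 1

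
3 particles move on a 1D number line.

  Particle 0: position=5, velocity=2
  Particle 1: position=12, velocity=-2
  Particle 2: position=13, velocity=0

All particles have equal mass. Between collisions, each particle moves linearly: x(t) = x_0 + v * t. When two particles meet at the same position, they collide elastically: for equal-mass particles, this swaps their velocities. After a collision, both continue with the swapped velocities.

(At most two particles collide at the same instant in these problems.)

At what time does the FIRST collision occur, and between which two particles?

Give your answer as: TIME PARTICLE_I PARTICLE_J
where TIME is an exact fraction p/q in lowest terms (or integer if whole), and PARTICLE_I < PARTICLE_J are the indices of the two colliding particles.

Answer: 7/4 0 1

Derivation:
Pair (0,1): pos 5,12 vel 2,-2 -> gap=7, closing at 4/unit, collide at t=7/4
Pair (1,2): pos 12,13 vel -2,0 -> not approaching (rel speed -2 <= 0)
Earliest collision: t=7/4 between 0 and 1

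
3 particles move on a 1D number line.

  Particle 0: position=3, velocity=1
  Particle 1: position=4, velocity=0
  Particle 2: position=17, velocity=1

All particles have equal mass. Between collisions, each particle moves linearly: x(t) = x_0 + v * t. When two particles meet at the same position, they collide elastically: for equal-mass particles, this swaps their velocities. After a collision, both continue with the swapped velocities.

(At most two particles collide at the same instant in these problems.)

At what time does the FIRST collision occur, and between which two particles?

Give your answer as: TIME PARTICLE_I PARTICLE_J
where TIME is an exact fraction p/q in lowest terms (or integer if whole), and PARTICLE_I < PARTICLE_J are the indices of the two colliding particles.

Pair (0,1): pos 3,4 vel 1,0 -> gap=1, closing at 1/unit, collide at t=1
Pair (1,2): pos 4,17 vel 0,1 -> not approaching (rel speed -1 <= 0)
Earliest collision: t=1 between 0 and 1

Answer: 1 0 1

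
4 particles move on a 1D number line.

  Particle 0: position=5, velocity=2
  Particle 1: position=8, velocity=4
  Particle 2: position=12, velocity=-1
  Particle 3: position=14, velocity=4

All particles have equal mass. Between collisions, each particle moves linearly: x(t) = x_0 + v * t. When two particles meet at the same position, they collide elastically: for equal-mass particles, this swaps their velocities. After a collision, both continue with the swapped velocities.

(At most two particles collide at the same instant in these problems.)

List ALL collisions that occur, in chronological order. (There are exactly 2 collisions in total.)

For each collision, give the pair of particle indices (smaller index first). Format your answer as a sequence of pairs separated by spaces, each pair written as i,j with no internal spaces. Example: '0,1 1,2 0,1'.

Answer: 1,2 0,1

Derivation:
Collision at t=4/5: particles 1 and 2 swap velocities; positions: p0=33/5 p1=56/5 p2=56/5 p3=86/5; velocities now: v0=2 v1=-1 v2=4 v3=4
Collision at t=7/3: particles 0 and 1 swap velocities; positions: p0=29/3 p1=29/3 p2=52/3 p3=70/3; velocities now: v0=-1 v1=2 v2=4 v3=4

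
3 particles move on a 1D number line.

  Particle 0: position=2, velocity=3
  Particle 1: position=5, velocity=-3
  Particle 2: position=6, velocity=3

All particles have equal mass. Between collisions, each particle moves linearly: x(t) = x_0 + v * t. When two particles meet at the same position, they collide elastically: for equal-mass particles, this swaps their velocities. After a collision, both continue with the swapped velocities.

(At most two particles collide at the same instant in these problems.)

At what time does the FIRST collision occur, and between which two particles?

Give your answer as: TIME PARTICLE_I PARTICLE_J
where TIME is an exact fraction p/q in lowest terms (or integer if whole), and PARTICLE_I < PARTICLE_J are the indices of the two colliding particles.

Answer: 1/2 0 1

Derivation:
Pair (0,1): pos 2,5 vel 3,-3 -> gap=3, closing at 6/unit, collide at t=1/2
Pair (1,2): pos 5,6 vel -3,3 -> not approaching (rel speed -6 <= 0)
Earliest collision: t=1/2 between 0 and 1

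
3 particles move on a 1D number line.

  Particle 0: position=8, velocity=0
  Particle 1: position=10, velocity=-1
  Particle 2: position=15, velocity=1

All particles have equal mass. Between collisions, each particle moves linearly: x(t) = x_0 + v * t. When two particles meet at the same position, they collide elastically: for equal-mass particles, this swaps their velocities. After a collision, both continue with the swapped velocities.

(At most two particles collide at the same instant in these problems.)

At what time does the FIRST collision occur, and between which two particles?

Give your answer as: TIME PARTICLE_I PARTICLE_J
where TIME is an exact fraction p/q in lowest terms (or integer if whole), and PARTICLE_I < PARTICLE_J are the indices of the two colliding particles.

Pair (0,1): pos 8,10 vel 0,-1 -> gap=2, closing at 1/unit, collide at t=2
Pair (1,2): pos 10,15 vel -1,1 -> not approaching (rel speed -2 <= 0)
Earliest collision: t=2 between 0 and 1

Answer: 2 0 1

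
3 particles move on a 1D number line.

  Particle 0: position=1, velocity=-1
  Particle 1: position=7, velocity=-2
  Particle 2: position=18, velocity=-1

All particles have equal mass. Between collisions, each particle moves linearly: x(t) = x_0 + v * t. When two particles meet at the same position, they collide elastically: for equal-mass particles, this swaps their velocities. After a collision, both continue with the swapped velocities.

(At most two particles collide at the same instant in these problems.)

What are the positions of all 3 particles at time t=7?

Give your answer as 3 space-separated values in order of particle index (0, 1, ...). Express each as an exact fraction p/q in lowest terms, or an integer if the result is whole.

Answer: -7 -6 11

Derivation:
Collision at t=6: particles 0 and 1 swap velocities; positions: p0=-5 p1=-5 p2=12; velocities now: v0=-2 v1=-1 v2=-1
Advance to t=7 (no further collisions before then); velocities: v0=-2 v1=-1 v2=-1; positions = -7 -6 11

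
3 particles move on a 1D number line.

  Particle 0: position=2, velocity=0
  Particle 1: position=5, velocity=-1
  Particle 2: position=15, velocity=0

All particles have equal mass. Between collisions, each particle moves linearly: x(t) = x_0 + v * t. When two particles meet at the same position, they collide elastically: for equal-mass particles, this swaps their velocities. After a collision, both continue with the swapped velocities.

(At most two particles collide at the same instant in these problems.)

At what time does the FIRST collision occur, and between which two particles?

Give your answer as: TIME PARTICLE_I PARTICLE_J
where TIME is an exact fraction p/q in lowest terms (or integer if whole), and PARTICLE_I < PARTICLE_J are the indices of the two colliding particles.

Pair (0,1): pos 2,5 vel 0,-1 -> gap=3, closing at 1/unit, collide at t=3
Pair (1,2): pos 5,15 vel -1,0 -> not approaching (rel speed -1 <= 0)
Earliest collision: t=3 between 0 and 1

Answer: 3 0 1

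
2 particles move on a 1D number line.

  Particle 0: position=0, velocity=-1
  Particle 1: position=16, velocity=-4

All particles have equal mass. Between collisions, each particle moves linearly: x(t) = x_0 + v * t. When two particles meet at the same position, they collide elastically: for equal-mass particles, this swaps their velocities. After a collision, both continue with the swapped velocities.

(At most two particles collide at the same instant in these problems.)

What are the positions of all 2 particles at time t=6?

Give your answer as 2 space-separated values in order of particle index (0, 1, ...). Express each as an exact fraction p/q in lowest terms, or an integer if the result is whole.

Answer: -8 -6

Derivation:
Collision at t=16/3: particles 0 and 1 swap velocities; positions: p0=-16/3 p1=-16/3; velocities now: v0=-4 v1=-1
Advance to t=6 (no further collisions before then); velocities: v0=-4 v1=-1; positions = -8 -6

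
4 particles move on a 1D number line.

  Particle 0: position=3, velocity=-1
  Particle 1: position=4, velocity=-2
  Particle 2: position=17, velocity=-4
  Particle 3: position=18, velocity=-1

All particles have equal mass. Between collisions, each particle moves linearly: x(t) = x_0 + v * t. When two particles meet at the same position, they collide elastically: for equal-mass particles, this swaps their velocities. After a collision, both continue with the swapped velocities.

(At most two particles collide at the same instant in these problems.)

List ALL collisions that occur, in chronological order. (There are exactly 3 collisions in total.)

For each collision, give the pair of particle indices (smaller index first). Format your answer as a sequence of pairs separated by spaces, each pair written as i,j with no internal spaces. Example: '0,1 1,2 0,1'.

Collision at t=1: particles 0 and 1 swap velocities; positions: p0=2 p1=2 p2=13 p3=17; velocities now: v0=-2 v1=-1 v2=-4 v3=-1
Collision at t=14/3: particles 1 and 2 swap velocities; positions: p0=-16/3 p1=-5/3 p2=-5/3 p3=40/3; velocities now: v0=-2 v1=-4 v2=-1 v3=-1
Collision at t=13/2: particles 0 and 1 swap velocities; positions: p0=-9 p1=-9 p2=-7/2 p3=23/2; velocities now: v0=-4 v1=-2 v2=-1 v3=-1

Answer: 0,1 1,2 0,1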